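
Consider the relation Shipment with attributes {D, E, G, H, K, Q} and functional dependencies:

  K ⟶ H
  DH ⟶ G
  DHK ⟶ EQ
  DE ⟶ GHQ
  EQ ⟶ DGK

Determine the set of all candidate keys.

DE, DK, EQ

{D, E}⁺: DE→GHQ adds G, H, Q; EQ→DGK adds K → {D, E, G, H, K, Q}.
{D, K}⁺: K→H adds H; DH→G adds G; DHK→EQ adds E, Q → {D, E, G, H, K, Q}.
{E, Q}⁺: EQ→DGK adds D, G, K; K→H adds H → {D, E, G, H, K, Q}.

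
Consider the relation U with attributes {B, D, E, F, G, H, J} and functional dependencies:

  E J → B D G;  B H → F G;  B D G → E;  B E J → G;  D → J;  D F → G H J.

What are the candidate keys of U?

{B, D, F}, {B, D, H}, {D, E, F}, {D, E, H}, {E, F, J}, {E, H, J}

{B, D, F}⁺: D→J adds J; DF→GHJ adds G, H; BDG→E adds E → {B, D, E, F, G, H, J}. Minimal: {D, F}⁺ = {D, F, G, H, J}; {B, F}⁺ = {B, F}; {B, D}⁺ = {B, D, J} — none reach the full schema.
{B, D, H}⁺: BH→FG adds F, G; BDG→E adds E; D→J adds J → {B, D, E, F, G, H, J}. Minimal: {D, H}⁺ = {D, H, J}; {B, H}⁺ = {B, F, G, H}; {B, D}⁺ = {B, D, J} — none reach the full schema.
{D, E, F}⁺: D→J adds J; DF→GHJ adds G, H; EJ→BDG adds B → {B, D, E, F, G, H, J}. Minimal: {E, F}⁺ = {E, F}; {D, F}⁺ = {D, F, G, H, J}; {D, E}⁺ = {B, D, E, G, J} — none reach the full schema.
{D, E, H}⁺: D→J adds J; EJ→BDG adds B, G; BH→FG adds F → {B, D, E, F, G, H, J}. Minimal: {E, H}⁺ = {E, H}; {D, H}⁺ = {D, H, J}; {D, E}⁺ = {B, D, E, G, J} — none reach the full schema.
{E, F, J}⁺: EJ→BDG adds B, D, G; DF→GHJ adds H → {B, D, E, F, G, H, J}. Minimal: {F, J}⁺ = {F, J}; {E, J}⁺ = {B, D, E, G, J}; {E, F}⁺ = {E, F} — none reach the full schema.
{E, H, J}⁺: EJ→BDG adds B, D, G; BH→FG adds F → {B, D, E, F, G, H, J}. Minimal: {H, J}⁺ = {H, J}; {E, J}⁺ = {B, D, E, G, J}; {E, H}⁺ = {E, H} — none reach the full schema.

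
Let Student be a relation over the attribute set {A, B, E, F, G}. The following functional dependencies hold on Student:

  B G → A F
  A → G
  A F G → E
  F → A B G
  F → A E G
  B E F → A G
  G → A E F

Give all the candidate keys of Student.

{A}⁺: A→G adds G; G→AEF adds E, F; F→ABG adds B → {A, B, E, F, G}.
{F}⁺: F→ABG adds A, B, G; F→AEG adds E → {A, B, E, F, G}.
{G}⁺: G→AEF adds A, E, F; F→ABG adds B → {A, B, E, F, G}.
Any other superkey contains one of these as a subset, so there are no further candidate keys.

(A); (F); (G)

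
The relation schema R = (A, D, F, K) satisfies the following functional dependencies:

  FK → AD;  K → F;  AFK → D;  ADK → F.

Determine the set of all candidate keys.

{K}⁺: K→F adds F; FK→AD adds A, D → {A, D, F, K}.
No other minimal superkey exists.

{K}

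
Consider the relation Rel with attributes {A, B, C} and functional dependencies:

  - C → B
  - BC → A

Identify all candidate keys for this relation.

{C}⁺: C→B adds B; BC→A adds A → {A, B, C}.
No other minimal superkey exists.

C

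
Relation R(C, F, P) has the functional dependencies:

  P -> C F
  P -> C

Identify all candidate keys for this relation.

{P}

Attribute P never appears on the right-hand side of any dependency, so P must belong to every candidate key.
{P}⁺ = {C, F, P}, which is all of the schema, so {P} is the only candidate key.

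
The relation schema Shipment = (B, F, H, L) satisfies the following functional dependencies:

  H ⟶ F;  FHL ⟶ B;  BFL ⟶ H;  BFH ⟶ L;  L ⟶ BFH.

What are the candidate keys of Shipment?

{L}⁺: L→BFH adds B, F, H → {B, F, H, L}.
{B, H}⁺: H→F adds F; BFH→L adds L → {B, F, H, L}. Minimal: {H}⁺ = {F, H}; {B}⁺ = {B} — none reach the full schema.

L, BH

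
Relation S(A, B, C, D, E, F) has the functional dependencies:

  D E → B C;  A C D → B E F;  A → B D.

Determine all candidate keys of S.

AC, AE

{A, C}⁺: A→BD adds B, D; ACD→BEF adds E, F → {A, B, C, D, E, F}.
{A, E}⁺: A→BD adds B, D; DE→BC adds C; ACD→BEF adds F → {A, B, C, D, E, F}.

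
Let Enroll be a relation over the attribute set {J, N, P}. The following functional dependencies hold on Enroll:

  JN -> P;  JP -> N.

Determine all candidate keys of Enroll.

Attribute J never appears on the right-hand side of any dependency, so J must belong to every candidate key.
{J}⁺ = {J}, which is not all of the schema, so we must add further attributes.
{J, N}⁺: JN→P adds P → {J, N, P}. Minimal: {N}⁺ = {N}; {J}⁺ = {J} — none reach the full schema.
{J, P}⁺: JP→N adds N → {J, N, P}. Minimal: {P}⁺ = {P}; {J}⁺ = {J} — none reach the full schema.
Any other superkey contains one of these as a subset, so there are no further candidate keys.

{J, N}, {J, P}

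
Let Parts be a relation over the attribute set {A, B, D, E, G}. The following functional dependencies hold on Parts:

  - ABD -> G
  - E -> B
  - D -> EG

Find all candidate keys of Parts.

AD

Attributes A, D never appear on any right-hand side, so every candidate key must contain {A, D}.
{A, D}⁺ = {A, B, D, E, G}, which is all of the schema, so {A, D} is the only candidate key.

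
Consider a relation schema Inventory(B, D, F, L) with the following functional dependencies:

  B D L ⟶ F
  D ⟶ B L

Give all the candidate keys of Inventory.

Attribute D never appears on the right-hand side of any dependency, so D must belong to every candidate key.
{D}⁺ = {B, D, F, L}, which is all of the schema, so {D} is the only candidate key.

{D}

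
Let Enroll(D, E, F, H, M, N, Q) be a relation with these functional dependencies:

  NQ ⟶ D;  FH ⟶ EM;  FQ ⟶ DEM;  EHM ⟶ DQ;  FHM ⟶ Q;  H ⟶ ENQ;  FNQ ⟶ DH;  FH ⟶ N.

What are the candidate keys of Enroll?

FH, FNQ

Attribute F never appears on the right-hand side of any dependency, so F must belong to every candidate key.
{F}⁺ = {F}, which is not all of the schema, so we must add further attributes.
{F, H}⁺: FH→EM adds E, M; EHM→DQ adds D, Q; H→ENQ adds N → {D, E, F, H, M, N, Q}. Minimal: {H}⁺ = {D, E, H, N, Q}; {F}⁺ = {F} — none reach the full schema.
{F, N, Q}⁺: NQ→D adds D; FQ→DEM adds E, M; FNQ→DH adds H → {D, E, F, H, M, N, Q}. Minimal: {N, Q}⁺ = {D, N, Q}; {F, Q}⁺ = {D, E, F, M, Q}; {F, N}⁺ = {F, N} — none reach the full schema.
Any other superkey contains one of these as a subset, so there are no further candidate keys.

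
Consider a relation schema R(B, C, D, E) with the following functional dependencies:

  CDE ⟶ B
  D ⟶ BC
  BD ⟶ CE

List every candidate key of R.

{D}

Attribute D never appears on the right-hand side of any dependency, so D must belong to every candidate key.
{D}⁺ = {B, C, D, E}, which is all of the schema, so {D} is the only candidate key.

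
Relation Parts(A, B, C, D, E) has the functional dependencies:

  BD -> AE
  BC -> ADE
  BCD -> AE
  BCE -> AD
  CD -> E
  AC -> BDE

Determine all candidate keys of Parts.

(A, C); (B, C)

Attribute C never appears on the right-hand side of any dependency, so C must belong to every candidate key.
{C}⁺ = {C}, which is not all of the schema, so we must add further attributes.
{A, C}⁺: AC→BDE adds B, D, E → {A, B, C, D, E}. Minimal: {C}⁺ = {C}; {A}⁺ = {A} — none reach the full schema.
{B, C}⁺: BC→ADE adds A, D, E → {A, B, C, D, E}. Minimal: {C}⁺ = {C}; {B}⁺ = {B} — none reach the full schema.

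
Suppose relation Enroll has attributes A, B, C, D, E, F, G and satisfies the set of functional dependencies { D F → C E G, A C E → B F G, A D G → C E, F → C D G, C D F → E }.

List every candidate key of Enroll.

{A, F}, {A, C, E}, {A, D, G}

Attribute A never appears on the right-hand side of any dependency, so A must belong to every candidate key.
{A}⁺ = {A}, which is not all of the schema, so we must add further attributes.
{A, F}⁺: F→CDG adds C, D, G; CDF→E adds E; ACE→BFG adds B → {A, B, C, D, E, F, G}.
{A, C, E}⁺: ACE→BFG adds B, F, G; F→CDG adds D → {A, B, C, D, E, F, G}.
{A, D, G}⁺: ADG→CE adds C, E; ACE→BFG adds B, F → {A, B, C, D, E, F, G}.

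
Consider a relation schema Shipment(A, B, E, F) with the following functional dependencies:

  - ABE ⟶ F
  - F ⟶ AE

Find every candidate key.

BF, ABE

Attribute B never appears on the right-hand side of any dependency, so B must belong to every candidate key.
{B}⁺ = {B}, which is not all of the schema, so we must add further attributes.
{B, F}⁺: F→AE adds A, E → {A, B, E, F}.
{A, B, E}⁺: ABE→F adds F → {A, B, E, F}.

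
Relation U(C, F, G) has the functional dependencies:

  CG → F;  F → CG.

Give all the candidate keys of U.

{F}⁺: F→CG adds C, G → {C, F, G}.
{C, G}⁺: CG→F adds F → {C, F, G}. Minimal: {G}⁺ = {G}; {C}⁺ = {C} — none reach the full schema.

(F); (C, G)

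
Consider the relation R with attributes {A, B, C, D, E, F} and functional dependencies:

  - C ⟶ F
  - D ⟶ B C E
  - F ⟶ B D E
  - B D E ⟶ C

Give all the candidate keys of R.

AC; AD; AF

Attribute A never appears on the right-hand side of any dependency, so A must belong to every candidate key.
{A}⁺ = {A}, which is not all of the schema, so we must add further attributes.
{A, C}⁺: C→F adds F; F→BDE adds B, D, E → {A, B, C, D, E, F}. Minimal: {C}⁺ = {B, C, D, E, F}; {A}⁺ = {A} — none reach the full schema.
{A, D}⁺: D→BCE adds B, C, E; C→F adds F → {A, B, C, D, E, F}. Minimal: {D}⁺ = {B, C, D, E, F}; {A}⁺ = {A} — none reach the full schema.
{A, F}⁺: F→BDE adds B, D, E; BDE→C adds C → {A, B, C, D, E, F}. Minimal: {F}⁺ = {B, C, D, E, F}; {A}⁺ = {A} — none reach the full schema.
Any other superkey contains one of these as a subset, so there are no further candidate keys.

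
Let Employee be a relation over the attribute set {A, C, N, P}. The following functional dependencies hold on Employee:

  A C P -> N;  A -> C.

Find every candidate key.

Attributes A, P never appear on any right-hand side, so every candidate key must contain {A, P}.
{A, P}⁺ = {A, C, N, P}, which is all of the schema, so {A, P} is the only candidate key.

{A, P}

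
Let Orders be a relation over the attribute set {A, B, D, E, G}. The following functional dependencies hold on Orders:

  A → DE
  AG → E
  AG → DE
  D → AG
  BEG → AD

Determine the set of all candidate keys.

Attribute B never appears on the right-hand side of any dependency, so B must belong to every candidate key.
{B}⁺ = {B}, which is not all of the schema, so we must add further attributes.
{A, B}⁺: A→DE adds D, E; D→AG adds G → {A, B, D, E, G}. Minimal: {B}⁺ = {B}; {A}⁺ = {A, D, E, G} — none reach the full schema.
{B, D}⁺: D→AG adds A, G; A→DE adds E → {A, B, D, E, G}. Minimal: {D}⁺ = {A, D, E, G}; {B}⁺ = {B} — none reach the full schema.
{B, E, G}⁺: BEG→AD adds A, D → {A, B, D, E, G}. Minimal: {E, G}⁺ = {E, G}; {B, G}⁺ = {B, G}; {B, E}⁺ = {B, E} — none reach the full schema.
Any other superkey contains one of these as a subset, so there are no further candidate keys.

(A, B), (B, D), (B, E, G)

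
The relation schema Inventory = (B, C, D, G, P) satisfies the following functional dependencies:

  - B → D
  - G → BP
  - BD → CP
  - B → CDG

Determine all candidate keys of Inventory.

{B}⁺: B→D adds D; BD→CP adds C, P; B→CDG adds G → {B, C, D, G, P}.
{G}⁺: G→BP adds B, P; B→CDG adds C, D → {B, C, D, G, P}.
Any other superkey contains one of these as a subset, so there are no further candidate keys.

(B), (G)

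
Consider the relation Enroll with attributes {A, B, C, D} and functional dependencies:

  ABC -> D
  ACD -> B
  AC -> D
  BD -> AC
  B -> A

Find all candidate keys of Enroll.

AC, BC, BD

{A, C}⁺: AC→D adds D; ACD→B adds B → {A, B, C, D}.
{B, C}⁺: B→A adds A; ABC→D adds D → {A, B, C, D}.
{B, D}⁺: BD→AC adds A, C → {A, B, C, D}.
Any other superkey contains one of these as a subset, so there are no further candidate keys.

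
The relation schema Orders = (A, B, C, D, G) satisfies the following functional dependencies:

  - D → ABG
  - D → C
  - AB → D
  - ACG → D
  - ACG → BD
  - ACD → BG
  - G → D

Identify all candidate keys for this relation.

{D}⁺: D→ABG adds A, B, G; D→C adds C → {A, B, C, D, G}.
{G}⁺: G→D adds D; D→ABG adds A, B; D→C adds C → {A, B, C, D, G}.
{A, B}⁺: AB→D adds D; D→ABG adds G; D→C adds C → {A, B, C, D, G}. Minimal: {B}⁺ = {B}; {A}⁺ = {A} — none reach the full schema.
Any other superkey contains one of these as a subset, so there are no further candidate keys.

{D}, {G}, {A, B}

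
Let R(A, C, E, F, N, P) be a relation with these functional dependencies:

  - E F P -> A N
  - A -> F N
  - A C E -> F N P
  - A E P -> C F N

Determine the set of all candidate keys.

Attribute E never appears on the right-hand side of any dependency, so E must belong to every candidate key.
{E}⁺ = {E}, which is not all of the schema, so we must add further attributes.
{A, C, E}⁺: A→FN adds F, N; ACE→FNP adds P → {A, C, E, F, N, P}. Minimal: {C, E}⁺ = {C, E}; {A, E}⁺ = {A, E, F, N}; {A, C}⁺ = {A, C, F, N} — none reach the full schema.
{A, E, P}⁺: A→FN adds F, N; AEP→CFN adds C → {A, C, E, F, N, P}. Minimal: {E, P}⁺ = {E, P}; {A, P}⁺ = {A, F, N, P}; {A, E}⁺ = {A, E, F, N} — none reach the full schema.
{E, F, P}⁺: EFP→AN adds A, N; AEP→CFN adds C → {A, C, E, F, N, P}. Minimal: {F, P}⁺ = {F, P}; {E, P}⁺ = {E, P}; {E, F}⁺ = {E, F} — none reach the full schema.
Any other superkey contains one of these as a subset, so there are no further candidate keys.

ACE, AEP, EFP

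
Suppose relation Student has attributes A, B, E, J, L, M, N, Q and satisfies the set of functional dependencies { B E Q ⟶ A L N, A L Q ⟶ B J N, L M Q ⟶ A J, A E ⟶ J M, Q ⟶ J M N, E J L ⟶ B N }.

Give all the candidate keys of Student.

{B, E, Q}, {E, L, Q}

Attributes E, Q never appear on any right-hand side, so every candidate key must contain {E, Q}.
{E, Q}⁺ = {E, J, M, N, Q}, which is not all of the schema, so we must add further attributes.
{B, E, Q}⁺: BEQ→ALN adds A, L, N; ALQ→BJN adds J; AE→JM adds M → {A, B, E, J, L, M, N, Q}.
{E, L, Q}⁺: Q→JMN adds J, M, N; EJL→BN adds B; BEQ→ALN adds A → {A, B, E, J, L, M, N, Q}.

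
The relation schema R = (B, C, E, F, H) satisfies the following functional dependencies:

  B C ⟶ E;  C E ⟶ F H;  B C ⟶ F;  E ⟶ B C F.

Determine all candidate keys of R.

{E}, {B, C}

{E}⁺: E→BCF adds B, C, F; CE→FH adds H → {B, C, E, F, H}.
{B, C}⁺: BC→E adds E; CE→FH adds F, H → {B, C, E, F, H}.
Any other superkey contains one of these as a subset, so there are no further candidate keys.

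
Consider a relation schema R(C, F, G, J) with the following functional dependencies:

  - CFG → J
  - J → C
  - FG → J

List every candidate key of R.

Attributes F, G never appear on any right-hand side, so every candidate key must contain {F, G}.
{F, G}⁺ = {C, F, G, J}, which is all of the schema, so {F, G} is the only candidate key.

(F, G)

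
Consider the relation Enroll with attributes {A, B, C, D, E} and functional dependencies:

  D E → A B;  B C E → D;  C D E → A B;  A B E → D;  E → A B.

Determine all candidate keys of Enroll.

Attributes C, E never appear on any right-hand side, so every candidate key must contain {C, E}.
{C, E}⁺ = {A, B, C, D, E}, which is all of the schema, so {C, E} is the only candidate key.

(C, E)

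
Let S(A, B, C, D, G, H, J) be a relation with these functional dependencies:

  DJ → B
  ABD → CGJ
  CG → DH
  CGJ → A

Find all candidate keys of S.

{A, B, D}, {A, D, J}, {C, G, J}, {A, B, C, G}

{A, B, D}⁺: ABD→CGJ adds C, G, J; CG→DH adds H → {A, B, C, D, G, H, J}.
{A, D, J}⁺: DJ→B adds B; ABD→CGJ adds C, G; CG→DH adds H → {A, B, C, D, G, H, J}.
{C, G, J}⁺: CG→DH adds D, H; CGJ→A adds A; DJ→B adds B → {A, B, C, D, G, H, J}.
{A, B, C, G}⁺: CG→DH adds D, H; ABD→CGJ adds J → {A, B, C, D, G, H, J}.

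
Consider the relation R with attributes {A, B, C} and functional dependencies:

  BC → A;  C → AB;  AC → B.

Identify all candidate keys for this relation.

(C)

{C}⁺: C→AB adds A, B → {A, B, C}.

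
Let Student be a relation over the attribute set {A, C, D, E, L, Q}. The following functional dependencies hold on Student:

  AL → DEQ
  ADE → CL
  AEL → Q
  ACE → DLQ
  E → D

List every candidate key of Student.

Attribute A never appears on the right-hand side of any dependency, so A must belong to every candidate key.
{A}⁺ = {A}, which is not all of the schema, so we must add further attributes.
{A, E}⁺: E→D adds D; ADE→CL adds C, L; AEL→Q adds Q → {A, C, D, E, L, Q}.
{A, L}⁺: AL→DEQ adds D, E, Q; ADE→CL adds C → {A, C, D, E, L, Q}.

{A, E}, {A, L}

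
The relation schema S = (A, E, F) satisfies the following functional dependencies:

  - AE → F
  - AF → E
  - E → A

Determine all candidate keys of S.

(E), (A, F)

{E}⁺: E→A adds A; AE→F adds F → {A, E, F}.
{A, F}⁺: AF→E adds E → {A, E, F}. Minimal: {F}⁺ = {F}; {A}⁺ = {A} — none reach the full schema.
Any other superkey contains one of these as a subset, so there are no further candidate keys.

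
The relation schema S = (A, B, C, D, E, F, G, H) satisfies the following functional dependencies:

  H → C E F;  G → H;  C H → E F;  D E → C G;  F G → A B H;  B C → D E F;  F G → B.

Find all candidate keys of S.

{G}⁺: G→H adds H; H→CEF adds C, E, F; FG→ABH adds A, B; BC→DEF adds D → {A, B, C, D, E, F, G, H}.
{B, C}⁺: BC→DEF adds D, E, F; DE→CG adds G; FG→ABH adds A, H → {A, B, C, D, E, F, G, H}. Minimal: {C}⁺ = {C}; {B}⁺ = {B} — none reach the full schema.
{B, H}⁺: H→CEF adds C, E, F; BC→DEF adds D; DE→CG adds G; FG→ABH adds A → {A, B, C, D, E, F, G, H}. Minimal: {H}⁺ = {C, E, F, H}; {B}⁺ = {B} — none reach the full schema.
{D, E}⁺: DE→CG adds C, G; G→H adds H; CH→EF adds F; FG→ABH adds A, B → {A, B, C, D, E, F, G, H}. Minimal: {E}⁺ = {E}; {D}⁺ = {D} — none reach the full schema.
{D, H}⁺: H→CEF adds C, E, F; DE→CG adds G; FG→ABH adds A, B → {A, B, C, D, E, F, G, H}. Minimal: {H}⁺ = {C, E, F, H}; {D}⁺ = {D} — none reach the full schema.

{G}, {B, C}, {B, H}, {D, E}, {D, H}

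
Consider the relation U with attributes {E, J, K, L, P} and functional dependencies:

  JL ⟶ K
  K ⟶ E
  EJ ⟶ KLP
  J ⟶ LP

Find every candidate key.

J

Attribute J never appears on the right-hand side of any dependency, so J must belong to every candidate key.
{J}⁺ = {E, J, K, L, P}, which is all of the schema, so {J} is the only candidate key.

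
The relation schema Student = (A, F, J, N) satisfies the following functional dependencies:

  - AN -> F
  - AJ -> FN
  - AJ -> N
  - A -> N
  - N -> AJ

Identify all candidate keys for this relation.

{A}, {N}

{A}⁺: A→N adds N; N→AJ adds J; AN→F adds F → {A, F, J, N}.
{N}⁺: N→AJ adds A, J; AN→F adds F → {A, F, J, N}.
Any other superkey contains one of these as a subset, so there are no further candidate keys.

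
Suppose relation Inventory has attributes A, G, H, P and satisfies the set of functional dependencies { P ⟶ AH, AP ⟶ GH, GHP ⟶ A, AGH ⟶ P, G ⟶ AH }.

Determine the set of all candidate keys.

{G}⁺: G→AH adds A, H; AGH→P adds P → {A, G, H, P}.
{P}⁺: P→AH adds A, H; AP→GH adds G → {A, G, H, P}.
Any other superkey contains one of these as a subset, so there are no further candidate keys.

{G}; {P}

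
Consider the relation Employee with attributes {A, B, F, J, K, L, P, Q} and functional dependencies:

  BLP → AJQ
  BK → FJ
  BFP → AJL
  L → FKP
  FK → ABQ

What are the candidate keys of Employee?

{L}⁺: L→FKP adds F, K, P; FK→ABQ adds A, B, Q; BLP→AJQ adds J → {A, B, F, J, K, L, P, Q}.
{B, F, P}⁺: BFP→AJL adds A, J, L; L→FKP adds K; FK→ABQ adds Q → {A, B, F, J, K, L, P, Q}. Minimal: {F, P}⁺ = {F, P}; {B, P}⁺ = {B, P}; {B, F}⁺ = {B, F} — none reach the full schema.
{B, K, P}⁺: BK→FJ adds F, J; BFP→AJL adds A, L; FK→ABQ adds Q → {A, B, F, J, K, L, P, Q}. Minimal: {K, P}⁺ = {K, P}; {B, P}⁺ = {B, P}; {B, K}⁺ = {A, B, F, J, K, Q} — none reach the full schema.
{F, K, P}⁺: FK→ABQ adds A, B, Q; BK→FJ adds J; BFP→AJL adds L → {A, B, F, J, K, L, P, Q}. Minimal: {K, P}⁺ = {K, P}; {F, P}⁺ = {F, P}; {F, K}⁺ = {A, B, F, J, K, Q} — none reach the full schema.
Any other superkey contains one of these as a subset, so there are no further candidate keys.

{L}, {B, F, P}, {B, K, P}, {F, K, P}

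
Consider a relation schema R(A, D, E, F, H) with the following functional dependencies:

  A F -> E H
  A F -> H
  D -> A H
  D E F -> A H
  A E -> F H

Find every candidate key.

Attribute D never appears on the right-hand side of any dependency, so D must belong to every candidate key.
{D}⁺ = {A, D, H}, which is not all of the schema, so we must add further attributes.
{D, E}⁺: D→AH adds A, H; AE→FH adds F → {A, D, E, F, H}. Minimal: {E}⁺ = {E}; {D}⁺ = {A, D, H} — none reach the full schema.
{D, F}⁺: D→AH adds A, H; AF→EH adds E → {A, D, E, F, H}. Minimal: {F}⁺ = {F}; {D}⁺ = {A, D, H} — none reach the full schema.
Any other superkey contains one of these as a subset, so there are no further candidate keys.

DE; DF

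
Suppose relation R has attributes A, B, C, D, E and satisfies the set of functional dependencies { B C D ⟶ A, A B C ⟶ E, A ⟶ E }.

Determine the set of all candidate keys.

Attributes B, C, D never appear on any right-hand side, so every candidate key must contain {B, C, D}.
{B, C, D}⁺ = {A, B, C, D, E}, which is all of the schema, so {B, C, D} is the only candidate key.

{B, C, D}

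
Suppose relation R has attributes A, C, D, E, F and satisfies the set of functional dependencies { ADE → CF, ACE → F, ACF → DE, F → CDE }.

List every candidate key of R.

{A, F}⁺: F→CDE adds C, D, E → {A, C, D, E, F}. Minimal: {F}⁺ = {C, D, E, F}; {A}⁺ = {A} — none reach the full schema.
{A, C, E}⁺: ACE→F adds F; ACF→DE adds D → {A, C, D, E, F}. Minimal: {C, E}⁺ = {C, E}; {A, E}⁺ = {A, E}; {A, C}⁺ = {A, C} — none reach the full schema.
{A, D, E}⁺: ADE→CF adds C, F → {A, C, D, E, F}. Minimal: {D, E}⁺ = {D, E}; {A, E}⁺ = {A, E}; {A, D}⁺ = {A, D} — none reach the full schema.
Any other superkey contains one of these as a subset, so there are no further candidate keys.

(A, F), (A, C, E), (A, D, E)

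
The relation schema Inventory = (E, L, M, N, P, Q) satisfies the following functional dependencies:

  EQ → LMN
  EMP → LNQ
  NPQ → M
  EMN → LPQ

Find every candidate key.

{E, Q}, {E, M, N}, {E, M, P}

Attribute E never appears on the right-hand side of any dependency, so E must belong to every candidate key.
{E}⁺ = {E}, which is not all of the schema, so we must add further attributes.
{E, Q}⁺: EQ→LMN adds L, M, N; EMN→LPQ adds P → {E, L, M, N, P, Q}.
{E, M, N}⁺: EMN→LPQ adds L, P, Q → {E, L, M, N, P, Q}.
{E, M, P}⁺: EMP→LNQ adds L, N, Q → {E, L, M, N, P, Q}.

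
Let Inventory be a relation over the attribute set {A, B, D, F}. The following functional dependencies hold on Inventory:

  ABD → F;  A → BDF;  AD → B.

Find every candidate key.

Attribute A never appears on the right-hand side of any dependency, so A must belong to every candidate key.
{A}⁺ = {A, B, D, F}, which is all of the schema, so {A} is the only candidate key.

{A}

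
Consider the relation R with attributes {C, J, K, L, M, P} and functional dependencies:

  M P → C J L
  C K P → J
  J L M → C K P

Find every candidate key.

MP, JLM

Attribute M never appears on the right-hand side of any dependency, so M must belong to every candidate key.
{M}⁺ = {M}, which is not all of the schema, so we must add further attributes.
{M, P}⁺: MP→CJL adds C, J, L; JLM→CKP adds K → {C, J, K, L, M, P}. Minimal: {P}⁺ = {P}; {M}⁺ = {M} — none reach the full schema.
{J, L, M}⁺: JLM→CKP adds C, K, P → {C, J, K, L, M, P}. Minimal: {L, M}⁺ = {L, M}; {J, M}⁺ = {J, M}; {J, L}⁺ = {J, L} — none reach the full schema.
Any other superkey contains one of these as a subset, so there are no further candidate keys.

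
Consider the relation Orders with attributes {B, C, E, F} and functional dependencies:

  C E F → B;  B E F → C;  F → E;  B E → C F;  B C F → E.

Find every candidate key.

{B, E}⁺: BE→CF adds C, F → {B, C, E, F}. Minimal: {E}⁺ = {E}; {B}⁺ = {B} — none reach the full schema.
{B, F}⁺: F→E adds E; BE→CF adds C → {B, C, E, F}. Minimal: {F}⁺ = {E, F}; {B}⁺ = {B} — none reach the full schema.
{C, F}⁺: F→E adds E; CEF→B adds B → {B, C, E, F}. Minimal: {F}⁺ = {E, F}; {C}⁺ = {C} — none reach the full schema.

{B, E}; {B, F}; {C, F}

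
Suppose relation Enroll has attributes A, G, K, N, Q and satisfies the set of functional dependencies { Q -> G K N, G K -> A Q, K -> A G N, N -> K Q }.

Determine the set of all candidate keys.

{K}⁺: K→AGN adds A, G, N; N→KQ adds Q → {A, G, K, N, Q}.
{N}⁺: N→KQ adds K, Q; Q→GKN adds G; GK→AQ adds A → {A, G, K, N, Q}.
{Q}⁺: Q→GKN adds G, K, N; GK→AQ adds A → {A, G, K, N, Q}.
Any other superkey contains one of these as a subset, so there are no further candidate keys.

(K); (N); (Q)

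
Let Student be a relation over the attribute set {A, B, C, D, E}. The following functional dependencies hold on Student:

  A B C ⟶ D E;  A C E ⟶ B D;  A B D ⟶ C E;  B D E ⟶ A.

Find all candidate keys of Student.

{A, B, C}⁺: ABC→DE adds D, E → {A, B, C, D, E}. Minimal: {B, C}⁺ = {B, C}; {A, C}⁺ = {A, C}; {A, B}⁺ = {A, B} — none reach the full schema.
{A, B, D}⁺: ABD→CE adds C, E → {A, B, C, D, E}. Minimal: {B, D}⁺ = {B, D}; {A, D}⁺ = {A, D}; {A, B}⁺ = {A, B} — none reach the full schema.
{A, C, E}⁺: ACE→BD adds B, D → {A, B, C, D, E}. Minimal: {C, E}⁺ = {C, E}; {A, E}⁺ = {A, E}; {A, C}⁺ = {A, C} — none reach the full schema.
{B, D, E}⁺: BDE→A adds A; ABD→CE adds C → {A, B, C, D, E}. Minimal: {D, E}⁺ = {D, E}; {B, E}⁺ = {B, E}; {B, D}⁺ = {B, D} — none reach the full schema.

(A, B, C), (A, B, D), (A, C, E), (B, D, E)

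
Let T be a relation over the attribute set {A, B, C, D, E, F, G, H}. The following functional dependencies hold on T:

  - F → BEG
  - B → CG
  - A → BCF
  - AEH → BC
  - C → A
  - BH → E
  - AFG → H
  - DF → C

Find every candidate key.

{A, D}⁺: A→BCF adds B, C, F; F→BEG adds E, G; AFG→H adds H → {A, B, C, D, E, F, G, H}. Minimal: {D}⁺ = {D}; {A}⁺ = {A, B, C, E, F, G, H} — none reach the full schema.
{B, D}⁺: B→CG adds C, G; C→A adds A; A→BCF adds F; AFG→H adds H; F→BEG adds E → {A, B, C, D, E, F, G, H}. Minimal: {D}⁺ = {D}; {B}⁺ = {A, B, C, E, F, G, H} — none reach the full schema.
{C, D}⁺: C→A adds A; A→BCF adds B, F; F→BEG adds E, G; AFG→H adds H → {A, B, C, D, E, F, G, H}. Minimal: {D}⁺ = {D}; {C}⁺ = {A, B, C, E, F, G, H} — none reach the full schema.
{D, F}⁺: F→BEG adds B, E, G; B→CG adds C; C→A adds A; AFG→H adds H → {A, B, C, D, E, F, G, H}. Minimal: {F}⁺ = {A, B, C, E, F, G, H}; {D}⁺ = {D} — none reach the full schema.

AD, BD, CD, DF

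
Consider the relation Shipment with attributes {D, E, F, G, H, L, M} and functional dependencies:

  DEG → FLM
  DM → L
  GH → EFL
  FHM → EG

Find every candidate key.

(D, G, H); (D, F, H, M)

Attributes D, H never appear on any right-hand side, so every candidate key must contain {D, H}.
{D, H}⁺ = {D, H}, which is not all of the schema, so we must add further attributes.
{D, G, H}⁺: GH→EFL adds E, F, L; DEG→FLM adds M → {D, E, F, G, H, L, M}. Minimal: {G, H}⁺ = {E, F, G, H, L}; {D, H}⁺ = {D, H}; {D, G}⁺ = {D, G} — none reach the full schema.
{D, F, H, M}⁺: DM→L adds L; FHM→EG adds E, G → {D, E, F, G, H, L, M}. Minimal: {F, H, M}⁺ = {E, F, G, H, L, M}; {D, H, M}⁺ = {D, H, L, M}; {D, F, M}⁺ = {D, F, L, M}; … — none reach the full schema.
Any other superkey contains one of these as a subset, so there are no further candidate keys.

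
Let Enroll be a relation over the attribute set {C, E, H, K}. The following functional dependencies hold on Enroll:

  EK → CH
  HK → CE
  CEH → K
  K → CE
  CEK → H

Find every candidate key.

{K}⁺: K→CE adds C, E; CEK→H adds H → {C, E, H, K}.
{C, E, H}⁺: CEH→K adds K → {C, E, H, K}. Minimal: {E, H}⁺ = {E, H}; {C, H}⁺ = {C, H}; {C, E}⁺ = {C, E} — none reach the full schema.
Any other superkey contains one of these as a subset, so there are no further candidate keys.

(K), (C, E, H)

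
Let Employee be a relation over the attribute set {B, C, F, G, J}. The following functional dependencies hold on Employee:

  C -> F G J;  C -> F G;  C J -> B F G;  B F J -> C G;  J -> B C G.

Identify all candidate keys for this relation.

{C}⁺: C→FGJ adds F, G, J; CJ→BFG adds B → {B, C, F, G, J}.
{J}⁺: J→BCG adds B, C, G; C→FGJ adds F → {B, C, F, G, J}.

(C); (J)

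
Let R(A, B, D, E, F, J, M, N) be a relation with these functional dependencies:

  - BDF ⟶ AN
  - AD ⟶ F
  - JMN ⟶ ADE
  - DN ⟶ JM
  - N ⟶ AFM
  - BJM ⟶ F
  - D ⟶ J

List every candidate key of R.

ABD; BDF; BDM; BDN; BJN

Attribute B never appears on the right-hand side of any dependency, so B must belong to every candidate key.
{B}⁺ = {B}, which is not all of the schema, so we must add further attributes.
{A, B, D}⁺: AD→F adds F; D→J adds J; BDF→AN adds N; DN→JM adds M; JMN→ADE adds E → {A, B, D, E, F, J, M, N}. Minimal: {B, D}⁺ = {B, D, J}; {A, D}⁺ = {A, D, F, J}; {A, B}⁺ = {A, B} — none reach the full schema.
{B, D, F}⁺: BDF→AN adds A, N; DN→JM adds J, M; JMN→ADE adds E → {A, B, D, E, F, J, M, N}. Minimal: {D, F}⁺ = {D, F, J}; {B, F}⁺ = {B, F}; {B, D}⁺ = {B, D, J} — none reach the full schema.
{B, D, M}⁺: D→J adds J; BJM→F adds F; BDF→AN adds A, N; JMN→ADE adds E → {A, B, D, E, F, J, M, N}. Minimal: {D, M}⁺ = {D, J, M}; {B, M}⁺ = {B, M}; {B, D}⁺ = {B, D, J} — none reach the full schema.
{B, D, N}⁺: DN→JM adds J, M; N→AFM adds A, F; JMN→ADE adds E → {A, B, D, E, F, J, M, N}. Minimal: {D, N}⁺ = {A, D, E, F, J, M, N}; {B, N}⁺ = {A, B, F, M, N}; {B, D}⁺ = {B, D, J} — none reach the full schema.
{B, J, N}⁺: N→AFM adds A, F, M; JMN→ADE adds D, E → {A, B, D, E, F, J, M, N}. Minimal: {J, N}⁺ = {A, D, E, F, J, M, N}; {B, N}⁺ = {A, B, F, M, N}; {B, J}⁺ = {B, J} — none reach the full schema.
Any other superkey contains one of these as a subset, so there are no further candidate keys.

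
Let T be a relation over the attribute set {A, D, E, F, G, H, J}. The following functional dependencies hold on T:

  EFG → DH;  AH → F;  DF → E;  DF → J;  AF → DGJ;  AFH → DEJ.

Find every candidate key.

(A, F), (A, H)

Attribute A never appears on the right-hand side of any dependency, so A must belong to every candidate key.
{A}⁺ = {A}, which is not all of the schema, so we must add further attributes.
{A, F}⁺: AF→DGJ adds D, G, J; DF→E adds E; EFG→DH adds H → {A, D, E, F, G, H, J}. Minimal: {F}⁺ = {F}; {A}⁺ = {A} — none reach the full schema.
{A, H}⁺: AH→F adds F; AF→DGJ adds D, G, J; AFH→DEJ adds E → {A, D, E, F, G, H, J}. Minimal: {H}⁺ = {H}; {A}⁺ = {A} — none reach the full schema.
Any other superkey contains one of these as a subset, so there are no further candidate keys.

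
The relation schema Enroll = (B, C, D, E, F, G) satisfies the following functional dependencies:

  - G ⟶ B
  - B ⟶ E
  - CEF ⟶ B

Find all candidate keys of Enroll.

{C, D, F, G}

{C, D, F, G}⁺: G→B adds B; B→E adds E → {B, C, D, E, F, G}. Minimal: {D, F, G}⁺ = {B, D, E, F, G}; {C, F, G}⁺ = {B, C, E, F, G}; {C, D, G}⁺ = {B, C, D, E, G}; … — none reach the full schema.
No other minimal superkey exists.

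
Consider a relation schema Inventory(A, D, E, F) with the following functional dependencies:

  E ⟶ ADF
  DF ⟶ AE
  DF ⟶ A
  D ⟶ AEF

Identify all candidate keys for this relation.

{D}, {E}

{D}⁺: D→AEF adds A, E, F → {A, D, E, F}.
{E}⁺: E→ADF adds A, D, F → {A, D, E, F}.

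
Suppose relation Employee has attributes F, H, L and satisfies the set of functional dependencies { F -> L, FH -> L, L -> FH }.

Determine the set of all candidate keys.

{F}⁺: F→L adds L; L→FH adds H → {F, H, L}.
{L}⁺: L→FH adds F, H → {F, H, L}.

(F); (L)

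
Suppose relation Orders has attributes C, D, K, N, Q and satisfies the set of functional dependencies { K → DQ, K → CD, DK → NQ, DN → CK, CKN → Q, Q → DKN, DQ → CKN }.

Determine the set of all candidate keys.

(K), (Q), (D, N)

{K}⁺: K→DQ adds D, Q; K→CD adds C; DK→NQ adds N → {C, D, K, N, Q}.
{Q}⁺: Q→DKN adds D, K, N; DQ→CKN adds C → {C, D, K, N, Q}.
{D, N}⁺: DN→CK adds C, K; CKN→Q adds Q → {C, D, K, N, Q}. Minimal: {N}⁺ = {N}; {D}⁺ = {D} — none reach the full schema.
Any other superkey contains one of these as a subset, so there are no further candidate keys.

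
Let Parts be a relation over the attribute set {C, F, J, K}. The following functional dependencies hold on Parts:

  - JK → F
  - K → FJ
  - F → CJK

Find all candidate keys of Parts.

{F}⁺: F→CJK adds C, J, K → {C, F, J, K}.
{K}⁺: K→FJ adds F, J; F→CJK adds C → {C, F, J, K}.
Any other superkey contains one of these as a subset, so there are no further candidate keys.

(F), (K)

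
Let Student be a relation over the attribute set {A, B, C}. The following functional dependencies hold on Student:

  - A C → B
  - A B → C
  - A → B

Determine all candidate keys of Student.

Attribute A never appears on the right-hand side of any dependency, so A must belong to every candidate key.
{A}⁺ = {A, B, C}, which is all of the schema, so {A} is the only candidate key.

(A)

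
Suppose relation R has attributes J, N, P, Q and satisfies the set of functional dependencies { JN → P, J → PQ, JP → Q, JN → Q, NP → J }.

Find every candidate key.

{J, N}; {N, P}

Attribute N never appears on the right-hand side of any dependency, so N must belong to every candidate key.
{N}⁺ = {N}, which is not all of the schema, so we must add further attributes.
{J, N}⁺: JN→P adds P; J→PQ adds Q → {J, N, P, Q}.
{N, P}⁺: NP→J adds J; J→PQ adds Q → {J, N, P, Q}.
Any other superkey contains one of these as a subset, so there are no further candidate keys.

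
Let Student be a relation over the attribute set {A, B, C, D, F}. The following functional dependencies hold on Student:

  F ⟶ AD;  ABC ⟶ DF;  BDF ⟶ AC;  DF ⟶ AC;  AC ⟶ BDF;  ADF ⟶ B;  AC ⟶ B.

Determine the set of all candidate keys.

{F}⁺: F→AD adds A, D; DF→AC adds C; AC→BDF adds B → {A, B, C, D, F}.
{A, C}⁺: AC→BDF adds B, D, F → {A, B, C, D, F}. Minimal: {C}⁺ = {C}; {A}⁺ = {A} — none reach the full schema.
Any other superkey contains one of these as a subset, so there are no further candidate keys.

{F}; {A, C}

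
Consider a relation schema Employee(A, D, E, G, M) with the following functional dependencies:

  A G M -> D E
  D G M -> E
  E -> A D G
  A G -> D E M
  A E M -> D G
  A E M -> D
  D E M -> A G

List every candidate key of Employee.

{E}, {A, G}, {D, G, M}

{E}⁺: E→ADG adds A, D, G; AG→DEM adds M → {A, D, E, G, M}.
{A, G}⁺: AG→DEM adds D, E, M → {A, D, E, G, M}. Minimal: {G}⁺ = {G}; {A}⁺ = {A} — none reach the full schema.
{D, G, M}⁺: DGM→E adds E; E→ADG adds A → {A, D, E, G, M}. Minimal: {G, M}⁺ = {G, M}; {D, M}⁺ = {D, M}; {D, G}⁺ = {D, G} — none reach the full schema.
Any other superkey contains one of these as a subset, so there are no further candidate keys.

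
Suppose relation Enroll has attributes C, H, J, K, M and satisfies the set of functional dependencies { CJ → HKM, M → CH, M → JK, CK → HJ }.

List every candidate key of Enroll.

(M), (C, J), (C, K)

{M}⁺: M→CH adds C, H; M→JK adds J, K → {C, H, J, K, M}.
{C, J}⁺: CJ→HKM adds H, K, M → {C, H, J, K, M}. Minimal: {J}⁺ = {J}; {C}⁺ = {C} — none reach the full schema.
{C, K}⁺: CK→HJ adds H, J; CJ→HKM adds M → {C, H, J, K, M}. Minimal: {K}⁺ = {K}; {C}⁺ = {C} — none reach the full schema.
Any other superkey contains one of these as a subset, so there are no further candidate keys.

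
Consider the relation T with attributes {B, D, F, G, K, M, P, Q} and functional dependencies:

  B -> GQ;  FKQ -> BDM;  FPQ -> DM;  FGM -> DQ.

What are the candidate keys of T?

Attributes F, K, P never appear on any right-hand side, so every candidate key must contain {F, K, P}.
{F, K, P}⁺ = {F, K, P}, which is not all of the schema, so we must add further attributes.
{B, F, K, P}⁺: B→GQ adds G, Q; FKQ→BDM adds D, M → {B, D, F, G, K, M, P, Q}. Minimal: {F, K, P}⁺ = {F, K, P}; {B, K, P}⁺ = {B, G, K, P, Q}; {B, F, P}⁺ = {B, D, F, G, M, P, Q}; … — none reach the full schema.
{F, K, P, Q}⁺: FKQ→BDM adds B, D, M; B→GQ adds G → {B, D, F, G, K, M, P, Q}. Minimal: {K, P, Q}⁺ = {K, P, Q}; {F, P, Q}⁺ = {D, F, M, P, Q}; {F, K, Q}⁺ = {B, D, F, G, K, M, Q}; … — none reach the full schema.
{F, G, K, M, P}⁺: FGM→DQ adds D, Q; FKQ→BDM adds B → {B, D, F, G, K, M, P, Q}. Minimal: {G, K, M, P}⁺ = {G, K, M, P}; {F, K, M, P}⁺ = {F, K, M, P}; {F, G, M, P}⁺ = {D, F, G, M, P, Q}; … — none reach the full schema.

(B, F, K, P), (F, K, P, Q), (F, G, K, M, P)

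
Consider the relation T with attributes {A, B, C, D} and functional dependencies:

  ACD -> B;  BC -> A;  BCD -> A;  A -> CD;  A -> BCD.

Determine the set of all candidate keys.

{A}⁺: A→CD adds C, D; A→BCD adds B → {A, B, C, D}.
{B, C}⁺: BC→A adds A; A→CD adds D → {A, B, C, D}. Minimal: {C}⁺ = {C}; {B}⁺ = {B} — none reach the full schema.
Any other superkey contains one of these as a subset, so there are no further candidate keys.

{A}; {B, C}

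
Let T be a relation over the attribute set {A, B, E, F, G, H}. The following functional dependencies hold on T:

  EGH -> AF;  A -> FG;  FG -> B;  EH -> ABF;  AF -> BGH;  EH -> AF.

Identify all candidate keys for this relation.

Attribute E never appears on the right-hand side of any dependency, so E must belong to every candidate key.
{E}⁺ = {E}, which is not all of the schema, so we must add further attributes.
{A, E}⁺: A→FG adds F, G; FG→B adds B; AF→BGH adds H → {A, B, E, F, G, H}.
{E, H}⁺: EH→ABF adds A, B, F; AF→BGH adds G → {A, B, E, F, G, H}.

AE, EH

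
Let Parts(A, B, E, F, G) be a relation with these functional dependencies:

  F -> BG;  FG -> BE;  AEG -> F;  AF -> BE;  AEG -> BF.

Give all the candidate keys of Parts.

Attribute A never appears on the right-hand side of any dependency, so A must belong to every candidate key.
{A}⁺ = {A}, which is not all of the schema, so we must add further attributes.
{A, F}⁺: F→BG adds B, G; FG→BE adds E → {A, B, E, F, G}. Minimal: {F}⁺ = {B, E, F, G}; {A}⁺ = {A} — none reach the full schema.
{A, E, G}⁺: AEG→F adds F; AF→BE adds B → {A, B, E, F, G}. Minimal: {E, G}⁺ = {E, G}; {A, G}⁺ = {A, G}; {A, E}⁺ = {A, E} — none reach the full schema.

{A, F}, {A, E, G}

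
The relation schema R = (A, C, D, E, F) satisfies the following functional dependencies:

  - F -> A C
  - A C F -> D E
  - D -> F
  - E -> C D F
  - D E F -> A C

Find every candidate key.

(D); (E); (F)

{D}⁺: D→F adds F; F→AC adds A, C; ACF→DE adds E → {A, C, D, E, F}.
{E}⁺: E→CDF adds C, D, F; DEF→AC adds A → {A, C, D, E, F}.
{F}⁺: F→AC adds A, C; ACF→DE adds D, E → {A, C, D, E, F}.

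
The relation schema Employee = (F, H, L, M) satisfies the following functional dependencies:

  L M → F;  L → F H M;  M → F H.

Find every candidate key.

{L}

Attribute L never appears on the right-hand side of any dependency, so L must belong to every candidate key.
{L}⁺ = {F, H, L, M}, which is all of the schema, so {L} is the only candidate key.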